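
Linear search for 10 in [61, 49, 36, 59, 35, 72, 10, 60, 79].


i=0: 61!=10
i=1: 49!=10
i=2: 36!=10
i=3: 59!=10
i=4: 35!=10
i=5: 72!=10
i=6: 10==10 found!

Found at 6, 7 comps


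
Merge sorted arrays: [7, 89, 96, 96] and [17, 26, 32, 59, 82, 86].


Take 7 from A
Take 17 from B
Take 26 from B
Take 32 from B
Take 59 from B
Take 82 from B
Take 86 from B

Merged: [7, 17, 26, 32, 59, 82, 86, 89, 96, 96]


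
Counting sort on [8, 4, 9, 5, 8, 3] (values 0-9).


Input: [8, 4, 9, 5, 8, 3]
Counts: [0, 0, 0, 1, 1, 1, 0, 0, 2, 1]

Sorted: [3, 4, 5, 8, 8, 9]


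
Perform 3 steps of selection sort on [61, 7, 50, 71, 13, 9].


Initial: [61, 7, 50, 71, 13, 9]
Step 1: min=7 at 1
  Swap: [7, 61, 50, 71, 13, 9]
Step 2: min=9 at 5
  Swap: [7, 9, 50, 71, 13, 61]
Step 3: min=13 at 4
  Swap: [7, 9, 13, 71, 50, 61]

After 3 steps: [7, 9, 13, 71, 50, 61]


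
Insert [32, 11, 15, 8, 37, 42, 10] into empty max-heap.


Insert 32: [32]
Insert 11: [32, 11]
Insert 15: [32, 11, 15]
Insert 8: [32, 11, 15, 8]
Insert 37: [37, 32, 15, 8, 11]
Insert 42: [42, 32, 37, 8, 11, 15]
Insert 10: [42, 32, 37, 8, 11, 15, 10]

Final heap: [42, 32, 37, 8, 11, 15, 10]


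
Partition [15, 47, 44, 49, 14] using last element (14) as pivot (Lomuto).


Pivot: 14
Place pivot at 0: [14, 47, 44, 49, 15]

Partitioned: [14, 47, 44, 49, 15]


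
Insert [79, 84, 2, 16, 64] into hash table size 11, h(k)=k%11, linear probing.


Insert 79: h=2 -> slot 2
Insert 84: h=7 -> slot 7
Insert 2: h=2, 1 probes -> slot 3
Insert 16: h=5 -> slot 5
Insert 64: h=9 -> slot 9

Table: [None, None, 79, 2, None, 16, None, 84, None, 64, None]


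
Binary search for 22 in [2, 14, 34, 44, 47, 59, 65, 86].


Step 1: lo=0, hi=7, mid=3, val=44
Step 2: lo=0, hi=2, mid=1, val=14
Step 3: lo=2, hi=2, mid=2, val=34

Not found


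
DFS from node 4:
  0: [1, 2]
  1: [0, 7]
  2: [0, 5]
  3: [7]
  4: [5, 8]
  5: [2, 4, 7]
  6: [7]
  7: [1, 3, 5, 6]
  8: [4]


Visit 4, push [8, 5]
Visit 5, push [7, 2]
Visit 2, push [0]
Visit 0, push [1]
Visit 1, push [7]
Visit 7, push [6, 3]
Visit 3, push []
Visit 6, push []
Visit 8, push []

DFS order: [4, 5, 2, 0, 1, 7, 3, 6, 8]


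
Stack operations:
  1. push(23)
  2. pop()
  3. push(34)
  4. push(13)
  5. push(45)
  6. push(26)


push(23) -> [23]
pop()->23, []
push(34) -> [34]
push(13) -> [34, 13]
push(45) -> [34, 13, 45]
push(26) -> [34, 13, 45, 26]

Final stack: [34, 13, 45, 26]


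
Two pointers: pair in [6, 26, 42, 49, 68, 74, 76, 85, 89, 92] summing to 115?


lo=0(6)+hi=9(92)=98
lo=1(26)+hi=9(92)=118
lo=1(26)+hi=8(89)=115

Yes: 26+89=115


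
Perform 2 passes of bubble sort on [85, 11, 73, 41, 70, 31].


Initial: [85, 11, 73, 41, 70, 31]
Pass 1: [11, 73, 41, 70, 31, 85] (5 swaps)
Pass 2: [11, 41, 70, 31, 73, 85] (3 swaps)

After 2 passes: [11, 41, 70, 31, 73, 85]


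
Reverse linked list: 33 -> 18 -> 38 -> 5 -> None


Step 1: curr=33, set curr.next=prev(None) | reversed so far: 33
Step 2: curr=18, set curr.next=prev(33) | reversed so far: 18 -> 33
Step 3: curr=38, set curr.next=prev(18) | reversed so far: 38 -> 18 -> 33
Step 4: curr=5, set curr.next=prev(38) | reversed so far: 5 -> 38 -> 18 -> 33

5 -> 38 -> 18 -> 33 -> None


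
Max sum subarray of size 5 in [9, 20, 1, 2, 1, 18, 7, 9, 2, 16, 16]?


[0:5]: 33
[1:6]: 42
[2:7]: 29
[3:8]: 37
[4:9]: 37
[5:10]: 52
[6:11]: 50

Max: 52 at [5:10]


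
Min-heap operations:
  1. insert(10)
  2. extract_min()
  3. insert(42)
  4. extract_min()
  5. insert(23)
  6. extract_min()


insert(10) -> [10]
extract_min()->10, []
insert(42) -> [42]
extract_min()->42, []
insert(23) -> [23]
extract_min()->23, []

Final heap: []


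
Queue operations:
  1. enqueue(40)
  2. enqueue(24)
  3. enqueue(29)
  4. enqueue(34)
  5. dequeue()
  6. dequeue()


enqueue(40) -> [40]
enqueue(24) -> [40, 24]
enqueue(29) -> [40, 24, 29]
enqueue(34) -> [40, 24, 29, 34]
dequeue()->40, [24, 29, 34]
dequeue()->24, [29, 34]

Final queue: [29, 34]


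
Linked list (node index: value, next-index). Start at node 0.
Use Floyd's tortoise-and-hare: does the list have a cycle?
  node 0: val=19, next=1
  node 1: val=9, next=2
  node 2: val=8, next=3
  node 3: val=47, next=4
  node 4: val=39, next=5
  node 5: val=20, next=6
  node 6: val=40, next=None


Floyd's tortoise (slow, +1) and hare (fast, +2):
  init: slow=0, fast=0
  step 1: slow=1, fast=2
  step 2: slow=2, fast=4
  step 3: slow=3, fast=6
  step 4: fast -> None, no cycle

Cycle: no


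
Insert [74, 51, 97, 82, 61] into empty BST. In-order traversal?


Insert 74: root
Insert 51: L from 74
Insert 97: R from 74
Insert 82: R from 74 -> L from 97
Insert 61: L from 74 -> R from 51

In-order: [51, 61, 74, 82, 97]


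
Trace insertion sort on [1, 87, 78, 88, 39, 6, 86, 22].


Initial: [1, 87, 78, 88, 39, 6, 86, 22]
Insert 87: [1, 87, 78, 88, 39, 6, 86, 22]
Insert 78: [1, 78, 87, 88, 39, 6, 86, 22]
Insert 88: [1, 78, 87, 88, 39, 6, 86, 22]
Insert 39: [1, 39, 78, 87, 88, 6, 86, 22]
Insert 6: [1, 6, 39, 78, 87, 88, 86, 22]
Insert 86: [1, 6, 39, 78, 86, 87, 88, 22]
Insert 22: [1, 6, 22, 39, 78, 86, 87, 88]

Sorted: [1, 6, 22, 39, 78, 86, 87, 88]


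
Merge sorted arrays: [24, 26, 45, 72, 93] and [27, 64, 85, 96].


Take 24 from A
Take 26 from A
Take 27 from B
Take 45 from A
Take 64 from B
Take 72 from A
Take 85 from B
Take 93 from A

Merged: [24, 26, 27, 45, 64, 72, 85, 93, 96]


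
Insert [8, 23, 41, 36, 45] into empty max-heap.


Insert 8: [8]
Insert 23: [23, 8]
Insert 41: [41, 8, 23]
Insert 36: [41, 36, 23, 8]
Insert 45: [45, 41, 23, 8, 36]

Final heap: [45, 41, 23, 8, 36]


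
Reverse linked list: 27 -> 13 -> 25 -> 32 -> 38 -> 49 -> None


Step 1: curr=27, set curr.next=prev(None) | reversed so far: 27
Step 2: curr=13, set curr.next=prev(27) | reversed so far: 13 -> 27
Step 3: curr=25, set curr.next=prev(13) | reversed so far: 25 -> 13 -> 27
Step 4: curr=32, set curr.next=prev(25) | reversed so far: 32 -> 25 -> 13 -> 27
Step 5: curr=38, set curr.next=prev(32) | reversed so far: 38 -> 32 -> 25 -> 13 -> 27
Step 6: curr=49, set curr.next=prev(38) | reversed so far: 49 -> 38 -> 32 -> 25 -> 13 -> 27

49 -> 38 -> 32 -> 25 -> 13 -> 27 -> None


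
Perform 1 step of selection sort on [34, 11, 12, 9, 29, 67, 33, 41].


Initial: [34, 11, 12, 9, 29, 67, 33, 41]
Step 1: min=9 at 3
  Swap: [9, 11, 12, 34, 29, 67, 33, 41]

After 1 step: [9, 11, 12, 34, 29, 67, 33, 41]


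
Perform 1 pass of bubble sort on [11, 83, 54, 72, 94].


Initial: [11, 83, 54, 72, 94]
Pass 1: [11, 54, 72, 83, 94] (2 swaps)

After 1 pass: [11, 54, 72, 83, 94]


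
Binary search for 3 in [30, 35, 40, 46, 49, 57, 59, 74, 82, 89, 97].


Step 1: lo=0, hi=10, mid=5, val=57
Step 2: lo=0, hi=4, mid=2, val=40
Step 3: lo=0, hi=1, mid=0, val=30

Not found


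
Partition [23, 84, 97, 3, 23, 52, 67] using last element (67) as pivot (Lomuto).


Pivot: 67
  23 <= 67: advance i (no swap)
  3 <= 67: swap -> [23, 3, 97, 84, 23, 52, 67]
  23 <= 67: swap -> [23, 3, 23, 84, 97, 52, 67]
  52 <= 67: swap -> [23, 3, 23, 52, 97, 84, 67]
Place pivot at 4: [23, 3, 23, 52, 67, 84, 97]

Partitioned: [23, 3, 23, 52, 67, 84, 97]


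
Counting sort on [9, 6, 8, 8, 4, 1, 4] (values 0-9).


Input: [9, 6, 8, 8, 4, 1, 4]
Counts: [0, 1, 0, 0, 2, 0, 1, 0, 2, 1]

Sorted: [1, 4, 4, 6, 8, 8, 9]


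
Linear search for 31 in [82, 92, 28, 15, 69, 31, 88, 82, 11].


i=0: 82!=31
i=1: 92!=31
i=2: 28!=31
i=3: 15!=31
i=4: 69!=31
i=5: 31==31 found!

Found at 5, 6 comps


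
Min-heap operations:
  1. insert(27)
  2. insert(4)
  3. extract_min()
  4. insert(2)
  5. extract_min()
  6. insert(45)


insert(27) -> [27]
insert(4) -> [4, 27]
extract_min()->4, [27]
insert(2) -> [2, 27]
extract_min()->2, [27]
insert(45) -> [27, 45]

Final heap: [27, 45]


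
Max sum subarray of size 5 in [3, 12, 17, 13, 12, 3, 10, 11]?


[0:5]: 57
[1:6]: 57
[2:7]: 55
[3:8]: 49

Max: 57 at [0:5]


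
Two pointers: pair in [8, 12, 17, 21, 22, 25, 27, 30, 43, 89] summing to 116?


lo=0(8)+hi=9(89)=97
lo=1(12)+hi=9(89)=101
lo=2(17)+hi=9(89)=106
lo=3(21)+hi=9(89)=110
lo=4(22)+hi=9(89)=111
lo=5(25)+hi=9(89)=114
lo=6(27)+hi=9(89)=116

Yes: 27+89=116


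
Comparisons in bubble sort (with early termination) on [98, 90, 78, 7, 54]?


Algorithm: bubble sort (with early termination)
Input: [98, 90, 78, 7, 54]
Sorted: [7, 54, 78, 90, 98]

10


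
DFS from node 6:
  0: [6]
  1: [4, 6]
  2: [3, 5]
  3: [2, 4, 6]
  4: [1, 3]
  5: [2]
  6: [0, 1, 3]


Visit 6, push [3, 1, 0]
Visit 0, push []
Visit 1, push [4]
Visit 4, push [3]
Visit 3, push [2]
Visit 2, push [5]
Visit 5, push []

DFS order: [6, 0, 1, 4, 3, 2, 5]


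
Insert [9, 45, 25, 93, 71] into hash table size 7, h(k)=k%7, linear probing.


Insert 9: h=2 -> slot 2
Insert 45: h=3 -> slot 3
Insert 25: h=4 -> slot 4
Insert 93: h=2, 3 probes -> slot 5
Insert 71: h=1 -> slot 1

Table: [None, 71, 9, 45, 25, 93, None]


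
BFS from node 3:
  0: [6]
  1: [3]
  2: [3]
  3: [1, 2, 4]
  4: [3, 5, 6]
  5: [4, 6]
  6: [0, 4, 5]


Visit 3, enqueue [1, 2, 4]
Visit 1, enqueue []
Visit 2, enqueue []
Visit 4, enqueue [5, 6]
Visit 5, enqueue []
Visit 6, enqueue [0]
Visit 0, enqueue []

BFS order: [3, 1, 2, 4, 5, 6, 0]


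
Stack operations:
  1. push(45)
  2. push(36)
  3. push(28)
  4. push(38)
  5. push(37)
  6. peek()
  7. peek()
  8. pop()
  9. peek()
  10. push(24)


push(45) -> [45]
push(36) -> [45, 36]
push(28) -> [45, 36, 28]
push(38) -> [45, 36, 28, 38]
push(37) -> [45, 36, 28, 38, 37]
peek()->37
peek()->37
pop()->37, [45, 36, 28, 38]
peek()->38
push(24) -> [45, 36, 28, 38, 24]

Final stack: [45, 36, 28, 38, 24]


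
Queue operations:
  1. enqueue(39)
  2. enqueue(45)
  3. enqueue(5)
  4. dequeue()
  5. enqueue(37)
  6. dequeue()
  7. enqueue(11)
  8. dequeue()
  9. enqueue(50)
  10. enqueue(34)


enqueue(39) -> [39]
enqueue(45) -> [39, 45]
enqueue(5) -> [39, 45, 5]
dequeue()->39, [45, 5]
enqueue(37) -> [45, 5, 37]
dequeue()->45, [5, 37]
enqueue(11) -> [5, 37, 11]
dequeue()->5, [37, 11]
enqueue(50) -> [37, 11, 50]
enqueue(34) -> [37, 11, 50, 34]

Final queue: [37, 11, 50, 34]


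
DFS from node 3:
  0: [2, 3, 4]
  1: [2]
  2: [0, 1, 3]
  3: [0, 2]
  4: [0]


Visit 3, push [2, 0]
Visit 0, push [4, 2]
Visit 2, push [1]
Visit 1, push []
Visit 4, push []

DFS order: [3, 0, 2, 1, 4]


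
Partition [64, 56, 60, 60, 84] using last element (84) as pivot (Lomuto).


Pivot: 84
  64 <= 84: advance i (no swap)
  56 <= 84: advance i (no swap)
  60 <= 84: advance i (no swap)
  60 <= 84: advance i (no swap)
Place pivot at 4: [64, 56, 60, 60, 84]

Partitioned: [64, 56, 60, 60, 84]


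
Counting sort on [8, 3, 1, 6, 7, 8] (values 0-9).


Input: [8, 3, 1, 6, 7, 8]
Counts: [0, 1, 0, 1, 0, 0, 1, 1, 2, 0]

Sorted: [1, 3, 6, 7, 8, 8]


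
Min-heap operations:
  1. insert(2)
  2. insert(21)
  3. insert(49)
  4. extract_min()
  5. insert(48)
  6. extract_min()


insert(2) -> [2]
insert(21) -> [2, 21]
insert(49) -> [2, 21, 49]
extract_min()->2, [21, 49]
insert(48) -> [21, 49, 48]
extract_min()->21, [48, 49]

Final heap: [48, 49]


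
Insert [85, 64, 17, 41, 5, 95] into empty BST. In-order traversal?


Insert 85: root
Insert 64: L from 85
Insert 17: L from 85 -> L from 64
Insert 41: L from 85 -> L from 64 -> R from 17
Insert 5: L from 85 -> L from 64 -> L from 17
Insert 95: R from 85

In-order: [5, 17, 41, 64, 85, 95]


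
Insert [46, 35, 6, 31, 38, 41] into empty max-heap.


Insert 46: [46]
Insert 35: [46, 35]
Insert 6: [46, 35, 6]
Insert 31: [46, 35, 6, 31]
Insert 38: [46, 38, 6, 31, 35]
Insert 41: [46, 38, 41, 31, 35, 6]

Final heap: [46, 38, 41, 31, 35, 6]


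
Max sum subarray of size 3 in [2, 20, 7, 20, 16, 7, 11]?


[0:3]: 29
[1:4]: 47
[2:5]: 43
[3:6]: 43
[4:7]: 34

Max: 47 at [1:4]


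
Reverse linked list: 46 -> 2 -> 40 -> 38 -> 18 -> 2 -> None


Step 1: curr=46, set curr.next=prev(None) | reversed so far: 46
Step 2: curr=2, set curr.next=prev(46) | reversed so far: 2 -> 46
Step 3: curr=40, set curr.next=prev(2) | reversed so far: 40 -> 2 -> 46
Step 4: curr=38, set curr.next=prev(40) | reversed so far: 38 -> 40 -> 2 -> 46
Step 5: curr=18, set curr.next=prev(38) | reversed so far: 18 -> 38 -> 40 -> 2 -> 46
Step 6: curr=2, set curr.next=prev(18) | reversed so far: 2 -> 18 -> 38 -> 40 -> 2 -> 46

2 -> 18 -> 38 -> 40 -> 2 -> 46 -> None


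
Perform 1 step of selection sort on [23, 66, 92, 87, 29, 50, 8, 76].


Initial: [23, 66, 92, 87, 29, 50, 8, 76]
Step 1: min=8 at 6
  Swap: [8, 66, 92, 87, 29, 50, 23, 76]

After 1 step: [8, 66, 92, 87, 29, 50, 23, 76]


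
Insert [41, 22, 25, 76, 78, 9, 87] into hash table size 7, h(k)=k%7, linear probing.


Insert 41: h=6 -> slot 6
Insert 22: h=1 -> slot 1
Insert 25: h=4 -> slot 4
Insert 76: h=6, 1 probes -> slot 0
Insert 78: h=1, 1 probes -> slot 2
Insert 9: h=2, 1 probes -> slot 3
Insert 87: h=3, 2 probes -> slot 5

Table: [76, 22, 78, 9, 25, 87, 41]


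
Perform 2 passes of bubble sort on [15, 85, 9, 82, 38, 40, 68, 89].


Initial: [15, 85, 9, 82, 38, 40, 68, 89]
Pass 1: [15, 9, 82, 38, 40, 68, 85, 89] (5 swaps)
Pass 2: [9, 15, 38, 40, 68, 82, 85, 89] (4 swaps)

After 2 passes: [9, 15, 38, 40, 68, 82, 85, 89]


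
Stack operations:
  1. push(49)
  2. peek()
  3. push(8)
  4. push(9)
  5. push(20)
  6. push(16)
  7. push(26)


push(49) -> [49]
peek()->49
push(8) -> [49, 8]
push(9) -> [49, 8, 9]
push(20) -> [49, 8, 9, 20]
push(16) -> [49, 8, 9, 20, 16]
push(26) -> [49, 8, 9, 20, 16, 26]

Final stack: [49, 8, 9, 20, 16, 26]


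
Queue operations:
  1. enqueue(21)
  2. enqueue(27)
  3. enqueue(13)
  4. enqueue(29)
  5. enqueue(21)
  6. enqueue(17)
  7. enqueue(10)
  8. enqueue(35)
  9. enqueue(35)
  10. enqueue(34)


enqueue(21) -> [21]
enqueue(27) -> [21, 27]
enqueue(13) -> [21, 27, 13]
enqueue(29) -> [21, 27, 13, 29]
enqueue(21) -> [21, 27, 13, 29, 21]
enqueue(17) -> [21, 27, 13, 29, 21, 17]
enqueue(10) -> [21, 27, 13, 29, 21, 17, 10]
enqueue(35) -> [21, 27, 13, 29, 21, 17, 10, 35]
enqueue(35) -> [21, 27, 13, 29, 21, 17, 10, 35, 35]
enqueue(34) -> [21, 27, 13, 29, 21, 17, 10, 35, 35, 34]

Final queue: [21, 27, 13, 29, 21, 17, 10, 35, 35, 34]


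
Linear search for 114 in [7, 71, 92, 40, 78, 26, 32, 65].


i=0: 7!=114
i=1: 71!=114
i=2: 92!=114
i=3: 40!=114
i=4: 78!=114
i=5: 26!=114
i=6: 32!=114
i=7: 65!=114

Not found, 8 comps


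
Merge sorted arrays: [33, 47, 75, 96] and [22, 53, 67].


Take 22 from B
Take 33 from A
Take 47 from A
Take 53 from B
Take 67 from B

Merged: [22, 33, 47, 53, 67, 75, 96]


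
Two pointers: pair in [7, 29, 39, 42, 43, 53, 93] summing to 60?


lo=0(7)+hi=6(93)=100
lo=0(7)+hi=5(53)=60

Yes: 7+53=60


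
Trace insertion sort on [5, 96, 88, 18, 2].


Initial: [5, 96, 88, 18, 2]
Insert 96: [5, 96, 88, 18, 2]
Insert 88: [5, 88, 96, 18, 2]
Insert 18: [5, 18, 88, 96, 2]
Insert 2: [2, 5, 18, 88, 96]

Sorted: [2, 5, 18, 88, 96]


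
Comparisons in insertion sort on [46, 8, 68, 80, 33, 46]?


Algorithm: insertion sort
Input: [46, 8, 68, 80, 33, 46]
Sorted: [8, 33, 46, 46, 68, 80]

10


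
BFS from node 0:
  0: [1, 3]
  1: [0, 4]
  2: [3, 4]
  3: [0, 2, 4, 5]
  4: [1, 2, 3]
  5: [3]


Visit 0, enqueue [1, 3]
Visit 1, enqueue [4]
Visit 3, enqueue [2, 5]
Visit 4, enqueue []
Visit 2, enqueue []
Visit 5, enqueue []

BFS order: [0, 1, 3, 4, 2, 5]


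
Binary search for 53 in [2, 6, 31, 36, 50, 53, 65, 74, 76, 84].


Step 1: lo=0, hi=9, mid=4, val=50
Step 2: lo=5, hi=9, mid=7, val=74
Step 3: lo=5, hi=6, mid=5, val=53

Found at index 5


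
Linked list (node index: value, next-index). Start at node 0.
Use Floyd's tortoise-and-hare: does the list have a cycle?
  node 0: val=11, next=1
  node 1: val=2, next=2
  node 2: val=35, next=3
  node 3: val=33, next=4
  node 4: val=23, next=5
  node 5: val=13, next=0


Floyd's tortoise (slow, +1) and hare (fast, +2):
  init: slow=0, fast=0
  step 1: slow=1, fast=2
  step 2: slow=2, fast=4
  step 3: slow=3, fast=0
  step 4: slow=4, fast=2
  step 5: slow=5, fast=4
  step 6: slow=0, fast=0
  slow == fast at node 0: cycle detected

Cycle: yes


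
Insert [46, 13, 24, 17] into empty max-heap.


Insert 46: [46]
Insert 13: [46, 13]
Insert 24: [46, 13, 24]
Insert 17: [46, 17, 24, 13]

Final heap: [46, 17, 24, 13]


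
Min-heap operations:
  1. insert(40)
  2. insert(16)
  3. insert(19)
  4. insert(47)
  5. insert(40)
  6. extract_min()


insert(40) -> [40]
insert(16) -> [16, 40]
insert(19) -> [16, 40, 19]
insert(47) -> [16, 40, 19, 47]
insert(40) -> [16, 40, 19, 47, 40]
extract_min()->16, [19, 40, 40, 47]

Final heap: [19, 40, 40, 47]


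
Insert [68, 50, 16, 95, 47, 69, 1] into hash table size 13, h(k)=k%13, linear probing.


Insert 68: h=3 -> slot 3
Insert 50: h=11 -> slot 11
Insert 16: h=3, 1 probes -> slot 4
Insert 95: h=4, 1 probes -> slot 5
Insert 47: h=8 -> slot 8
Insert 69: h=4, 2 probes -> slot 6
Insert 1: h=1 -> slot 1

Table: [None, 1, None, 68, 16, 95, 69, None, 47, None, None, 50, None]


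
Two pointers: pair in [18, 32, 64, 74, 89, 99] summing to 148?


lo=0(18)+hi=5(99)=117
lo=1(32)+hi=5(99)=131
lo=2(64)+hi=5(99)=163
lo=2(64)+hi=4(89)=153
lo=2(64)+hi=3(74)=138

No pair found


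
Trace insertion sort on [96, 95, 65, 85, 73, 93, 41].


Initial: [96, 95, 65, 85, 73, 93, 41]
Insert 95: [95, 96, 65, 85, 73, 93, 41]
Insert 65: [65, 95, 96, 85, 73, 93, 41]
Insert 85: [65, 85, 95, 96, 73, 93, 41]
Insert 73: [65, 73, 85, 95, 96, 93, 41]
Insert 93: [65, 73, 85, 93, 95, 96, 41]
Insert 41: [41, 65, 73, 85, 93, 95, 96]

Sorted: [41, 65, 73, 85, 93, 95, 96]


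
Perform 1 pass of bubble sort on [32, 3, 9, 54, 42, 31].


Initial: [32, 3, 9, 54, 42, 31]
Pass 1: [3, 9, 32, 42, 31, 54] (4 swaps)

After 1 pass: [3, 9, 32, 42, 31, 54]


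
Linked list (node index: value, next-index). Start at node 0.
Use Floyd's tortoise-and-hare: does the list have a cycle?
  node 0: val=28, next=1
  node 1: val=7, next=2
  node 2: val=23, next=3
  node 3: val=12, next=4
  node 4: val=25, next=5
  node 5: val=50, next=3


Floyd's tortoise (slow, +1) and hare (fast, +2):
  init: slow=0, fast=0
  step 1: slow=1, fast=2
  step 2: slow=2, fast=4
  step 3: slow=3, fast=3
  slow == fast at node 3: cycle detected

Cycle: yes


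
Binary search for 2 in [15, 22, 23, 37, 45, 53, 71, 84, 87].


Step 1: lo=0, hi=8, mid=4, val=45
Step 2: lo=0, hi=3, mid=1, val=22
Step 3: lo=0, hi=0, mid=0, val=15

Not found


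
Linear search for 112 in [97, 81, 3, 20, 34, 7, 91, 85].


i=0: 97!=112
i=1: 81!=112
i=2: 3!=112
i=3: 20!=112
i=4: 34!=112
i=5: 7!=112
i=6: 91!=112
i=7: 85!=112

Not found, 8 comps


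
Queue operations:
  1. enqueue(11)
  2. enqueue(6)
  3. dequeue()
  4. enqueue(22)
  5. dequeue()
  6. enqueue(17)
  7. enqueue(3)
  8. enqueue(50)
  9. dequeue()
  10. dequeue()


enqueue(11) -> [11]
enqueue(6) -> [11, 6]
dequeue()->11, [6]
enqueue(22) -> [6, 22]
dequeue()->6, [22]
enqueue(17) -> [22, 17]
enqueue(3) -> [22, 17, 3]
enqueue(50) -> [22, 17, 3, 50]
dequeue()->22, [17, 3, 50]
dequeue()->17, [3, 50]

Final queue: [3, 50]


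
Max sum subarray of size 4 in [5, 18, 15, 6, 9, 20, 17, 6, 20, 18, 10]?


[0:4]: 44
[1:5]: 48
[2:6]: 50
[3:7]: 52
[4:8]: 52
[5:9]: 63
[6:10]: 61
[7:11]: 54

Max: 63 at [5:9]


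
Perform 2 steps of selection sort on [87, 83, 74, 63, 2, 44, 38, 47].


Initial: [87, 83, 74, 63, 2, 44, 38, 47]
Step 1: min=2 at 4
  Swap: [2, 83, 74, 63, 87, 44, 38, 47]
Step 2: min=38 at 6
  Swap: [2, 38, 74, 63, 87, 44, 83, 47]

After 2 steps: [2, 38, 74, 63, 87, 44, 83, 47]


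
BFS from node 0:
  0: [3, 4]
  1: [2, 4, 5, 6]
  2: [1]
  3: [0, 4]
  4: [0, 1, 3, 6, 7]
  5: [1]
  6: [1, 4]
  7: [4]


Visit 0, enqueue [3, 4]
Visit 3, enqueue []
Visit 4, enqueue [1, 6, 7]
Visit 1, enqueue [2, 5]
Visit 6, enqueue []
Visit 7, enqueue []
Visit 2, enqueue []
Visit 5, enqueue []

BFS order: [0, 3, 4, 1, 6, 7, 2, 5]


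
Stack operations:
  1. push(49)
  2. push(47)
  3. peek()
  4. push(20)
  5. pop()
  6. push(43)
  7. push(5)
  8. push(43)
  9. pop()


push(49) -> [49]
push(47) -> [49, 47]
peek()->47
push(20) -> [49, 47, 20]
pop()->20, [49, 47]
push(43) -> [49, 47, 43]
push(5) -> [49, 47, 43, 5]
push(43) -> [49, 47, 43, 5, 43]
pop()->43, [49, 47, 43, 5]

Final stack: [49, 47, 43, 5]


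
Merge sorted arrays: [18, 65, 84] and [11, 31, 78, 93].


Take 11 from B
Take 18 from A
Take 31 from B
Take 65 from A
Take 78 from B
Take 84 from A

Merged: [11, 18, 31, 65, 78, 84, 93]


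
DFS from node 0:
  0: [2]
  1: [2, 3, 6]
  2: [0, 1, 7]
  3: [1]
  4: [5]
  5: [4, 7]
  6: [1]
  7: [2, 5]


Visit 0, push [2]
Visit 2, push [7, 1]
Visit 1, push [6, 3]
Visit 3, push []
Visit 6, push []
Visit 7, push [5]
Visit 5, push [4]
Visit 4, push []

DFS order: [0, 2, 1, 3, 6, 7, 5, 4]


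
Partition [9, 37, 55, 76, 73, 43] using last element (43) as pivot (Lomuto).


Pivot: 43
  9 <= 43: advance i (no swap)
  37 <= 43: advance i (no swap)
Place pivot at 2: [9, 37, 43, 76, 73, 55]

Partitioned: [9, 37, 43, 76, 73, 55]


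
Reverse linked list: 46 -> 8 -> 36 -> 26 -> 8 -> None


Step 1: curr=46, set curr.next=prev(None) | reversed so far: 46
Step 2: curr=8, set curr.next=prev(46) | reversed so far: 8 -> 46
Step 3: curr=36, set curr.next=prev(8) | reversed so far: 36 -> 8 -> 46
Step 4: curr=26, set curr.next=prev(36) | reversed so far: 26 -> 36 -> 8 -> 46
Step 5: curr=8, set curr.next=prev(26) | reversed so far: 8 -> 26 -> 36 -> 8 -> 46

8 -> 26 -> 36 -> 8 -> 46 -> None


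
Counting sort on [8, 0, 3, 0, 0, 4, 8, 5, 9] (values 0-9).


Input: [8, 0, 3, 0, 0, 4, 8, 5, 9]
Counts: [3, 0, 0, 1, 1, 1, 0, 0, 2, 1]

Sorted: [0, 0, 0, 3, 4, 5, 8, 8, 9]


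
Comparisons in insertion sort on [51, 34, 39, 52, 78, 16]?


Algorithm: insertion sort
Input: [51, 34, 39, 52, 78, 16]
Sorted: [16, 34, 39, 51, 52, 78]

10


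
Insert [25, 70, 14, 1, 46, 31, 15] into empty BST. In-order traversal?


Insert 25: root
Insert 70: R from 25
Insert 14: L from 25
Insert 1: L from 25 -> L from 14
Insert 46: R from 25 -> L from 70
Insert 31: R from 25 -> L from 70 -> L from 46
Insert 15: L from 25 -> R from 14

In-order: [1, 14, 15, 25, 31, 46, 70]


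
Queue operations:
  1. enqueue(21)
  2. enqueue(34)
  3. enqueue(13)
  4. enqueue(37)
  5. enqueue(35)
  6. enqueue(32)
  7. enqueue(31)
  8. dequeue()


enqueue(21) -> [21]
enqueue(34) -> [21, 34]
enqueue(13) -> [21, 34, 13]
enqueue(37) -> [21, 34, 13, 37]
enqueue(35) -> [21, 34, 13, 37, 35]
enqueue(32) -> [21, 34, 13, 37, 35, 32]
enqueue(31) -> [21, 34, 13, 37, 35, 32, 31]
dequeue()->21, [34, 13, 37, 35, 32, 31]

Final queue: [34, 13, 37, 35, 32, 31]


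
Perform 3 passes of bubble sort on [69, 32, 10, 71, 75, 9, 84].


Initial: [69, 32, 10, 71, 75, 9, 84]
Pass 1: [32, 10, 69, 71, 9, 75, 84] (3 swaps)
Pass 2: [10, 32, 69, 9, 71, 75, 84] (2 swaps)
Pass 3: [10, 32, 9, 69, 71, 75, 84] (1 swaps)

After 3 passes: [10, 32, 9, 69, 71, 75, 84]


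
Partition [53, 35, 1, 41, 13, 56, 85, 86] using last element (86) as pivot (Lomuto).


Pivot: 86
  53 <= 86: advance i (no swap)
  35 <= 86: advance i (no swap)
  1 <= 86: advance i (no swap)
  41 <= 86: advance i (no swap)
  13 <= 86: advance i (no swap)
  56 <= 86: advance i (no swap)
  85 <= 86: advance i (no swap)
Place pivot at 7: [53, 35, 1, 41, 13, 56, 85, 86]

Partitioned: [53, 35, 1, 41, 13, 56, 85, 86]


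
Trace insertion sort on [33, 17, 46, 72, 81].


Initial: [33, 17, 46, 72, 81]
Insert 17: [17, 33, 46, 72, 81]
Insert 46: [17, 33, 46, 72, 81]
Insert 72: [17, 33, 46, 72, 81]
Insert 81: [17, 33, 46, 72, 81]

Sorted: [17, 33, 46, 72, 81]


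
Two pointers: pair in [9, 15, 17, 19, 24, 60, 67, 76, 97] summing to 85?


lo=0(9)+hi=8(97)=106
lo=0(9)+hi=7(76)=85

Yes: 9+76=85


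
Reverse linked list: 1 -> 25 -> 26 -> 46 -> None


Step 1: curr=1, set curr.next=prev(None) | reversed so far: 1
Step 2: curr=25, set curr.next=prev(1) | reversed so far: 25 -> 1
Step 3: curr=26, set curr.next=prev(25) | reversed so far: 26 -> 25 -> 1
Step 4: curr=46, set curr.next=prev(26) | reversed so far: 46 -> 26 -> 25 -> 1

46 -> 26 -> 25 -> 1 -> None


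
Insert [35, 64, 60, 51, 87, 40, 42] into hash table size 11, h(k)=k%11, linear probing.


Insert 35: h=2 -> slot 2
Insert 64: h=9 -> slot 9
Insert 60: h=5 -> slot 5
Insert 51: h=7 -> slot 7
Insert 87: h=10 -> slot 10
Insert 40: h=7, 1 probes -> slot 8
Insert 42: h=9, 2 probes -> slot 0

Table: [42, None, 35, None, None, 60, None, 51, 40, 64, 87]


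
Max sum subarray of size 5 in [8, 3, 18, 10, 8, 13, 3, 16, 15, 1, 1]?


[0:5]: 47
[1:6]: 52
[2:7]: 52
[3:8]: 50
[4:9]: 55
[5:10]: 48
[6:11]: 36

Max: 55 at [4:9]


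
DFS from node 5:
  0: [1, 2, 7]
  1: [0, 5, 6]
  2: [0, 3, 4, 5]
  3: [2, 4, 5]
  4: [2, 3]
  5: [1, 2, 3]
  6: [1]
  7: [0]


Visit 5, push [3, 2, 1]
Visit 1, push [6, 0]
Visit 0, push [7, 2]
Visit 2, push [4, 3]
Visit 3, push [4]
Visit 4, push []
Visit 7, push []
Visit 6, push []

DFS order: [5, 1, 0, 2, 3, 4, 7, 6]


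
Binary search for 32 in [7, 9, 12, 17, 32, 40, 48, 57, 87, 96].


Step 1: lo=0, hi=9, mid=4, val=32

Found at index 4


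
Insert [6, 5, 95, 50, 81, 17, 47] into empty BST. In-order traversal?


Insert 6: root
Insert 5: L from 6
Insert 95: R from 6
Insert 50: R from 6 -> L from 95
Insert 81: R from 6 -> L from 95 -> R from 50
Insert 17: R from 6 -> L from 95 -> L from 50
Insert 47: R from 6 -> L from 95 -> L from 50 -> R from 17

In-order: [5, 6, 17, 47, 50, 81, 95]


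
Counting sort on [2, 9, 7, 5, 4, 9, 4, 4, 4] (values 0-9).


Input: [2, 9, 7, 5, 4, 9, 4, 4, 4]
Counts: [0, 0, 1, 0, 4, 1, 0, 1, 0, 2]

Sorted: [2, 4, 4, 4, 4, 5, 7, 9, 9]


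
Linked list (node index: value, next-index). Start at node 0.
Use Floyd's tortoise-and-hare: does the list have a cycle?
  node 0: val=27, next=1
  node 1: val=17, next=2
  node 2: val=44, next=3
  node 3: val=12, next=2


Floyd's tortoise (slow, +1) and hare (fast, +2):
  init: slow=0, fast=0
  step 1: slow=1, fast=2
  step 2: slow=2, fast=2
  slow == fast at node 2: cycle detected

Cycle: yes


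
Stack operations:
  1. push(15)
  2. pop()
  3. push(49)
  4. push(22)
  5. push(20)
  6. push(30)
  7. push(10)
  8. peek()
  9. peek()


push(15) -> [15]
pop()->15, []
push(49) -> [49]
push(22) -> [49, 22]
push(20) -> [49, 22, 20]
push(30) -> [49, 22, 20, 30]
push(10) -> [49, 22, 20, 30, 10]
peek()->10
peek()->10

Final stack: [49, 22, 20, 30, 10]


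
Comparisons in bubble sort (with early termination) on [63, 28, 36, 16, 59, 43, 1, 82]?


Algorithm: bubble sort (with early termination)
Input: [63, 28, 36, 16, 59, 43, 1, 82]
Sorted: [1, 16, 28, 36, 43, 59, 63, 82]

28


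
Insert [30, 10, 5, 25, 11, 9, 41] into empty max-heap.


Insert 30: [30]
Insert 10: [30, 10]
Insert 5: [30, 10, 5]
Insert 25: [30, 25, 5, 10]
Insert 11: [30, 25, 5, 10, 11]
Insert 9: [30, 25, 9, 10, 11, 5]
Insert 41: [41, 25, 30, 10, 11, 5, 9]

Final heap: [41, 25, 30, 10, 11, 5, 9]


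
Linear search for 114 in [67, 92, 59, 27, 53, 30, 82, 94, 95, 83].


i=0: 67!=114
i=1: 92!=114
i=2: 59!=114
i=3: 27!=114
i=4: 53!=114
i=5: 30!=114
i=6: 82!=114
i=7: 94!=114
i=8: 95!=114
i=9: 83!=114

Not found, 10 comps


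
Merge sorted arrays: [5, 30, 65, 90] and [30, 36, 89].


Take 5 from A
Take 30 from A
Take 30 from B
Take 36 from B
Take 65 from A
Take 89 from B

Merged: [5, 30, 30, 36, 65, 89, 90]


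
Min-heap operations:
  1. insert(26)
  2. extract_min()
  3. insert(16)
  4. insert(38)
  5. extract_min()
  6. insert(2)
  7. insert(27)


insert(26) -> [26]
extract_min()->26, []
insert(16) -> [16]
insert(38) -> [16, 38]
extract_min()->16, [38]
insert(2) -> [2, 38]
insert(27) -> [2, 38, 27]

Final heap: [2, 38, 27]


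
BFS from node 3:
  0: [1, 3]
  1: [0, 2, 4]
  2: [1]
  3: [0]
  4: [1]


Visit 3, enqueue [0]
Visit 0, enqueue [1]
Visit 1, enqueue [2, 4]
Visit 2, enqueue []
Visit 4, enqueue []

BFS order: [3, 0, 1, 2, 4]


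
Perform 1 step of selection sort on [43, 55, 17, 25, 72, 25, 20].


Initial: [43, 55, 17, 25, 72, 25, 20]
Step 1: min=17 at 2
  Swap: [17, 55, 43, 25, 72, 25, 20]

After 1 step: [17, 55, 43, 25, 72, 25, 20]


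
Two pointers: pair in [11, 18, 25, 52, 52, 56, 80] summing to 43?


lo=0(11)+hi=6(80)=91
lo=0(11)+hi=5(56)=67
lo=0(11)+hi=4(52)=63
lo=0(11)+hi=3(52)=63
lo=0(11)+hi=2(25)=36
lo=1(18)+hi=2(25)=43

Yes: 18+25=43


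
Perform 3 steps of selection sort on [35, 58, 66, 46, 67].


Initial: [35, 58, 66, 46, 67]
Step 1: min=35 at 0
  Swap: [35, 58, 66, 46, 67]
Step 2: min=46 at 3
  Swap: [35, 46, 66, 58, 67]
Step 3: min=58 at 3
  Swap: [35, 46, 58, 66, 67]

After 3 steps: [35, 46, 58, 66, 67]


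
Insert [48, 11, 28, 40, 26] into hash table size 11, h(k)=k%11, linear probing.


Insert 48: h=4 -> slot 4
Insert 11: h=0 -> slot 0
Insert 28: h=6 -> slot 6
Insert 40: h=7 -> slot 7
Insert 26: h=4, 1 probes -> slot 5

Table: [11, None, None, None, 48, 26, 28, 40, None, None, None]


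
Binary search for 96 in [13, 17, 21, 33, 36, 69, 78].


Step 1: lo=0, hi=6, mid=3, val=33
Step 2: lo=4, hi=6, mid=5, val=69
Step 3: lo=6, hi=6, mid=6, val=78

Not found


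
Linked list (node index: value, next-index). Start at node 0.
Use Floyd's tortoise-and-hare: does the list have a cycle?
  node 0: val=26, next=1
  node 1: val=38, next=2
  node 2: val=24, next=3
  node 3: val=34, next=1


Floyd's tortoise (slow, +1) and hare (fast, +2):
  init: slow=0, fast=0
  step 1: slow=1, fast=2
  step 2: slow=2, fast=1
  step 3: slow=3, fast=3
  slow == fast at node 3: cycle detected

Cycle: yes


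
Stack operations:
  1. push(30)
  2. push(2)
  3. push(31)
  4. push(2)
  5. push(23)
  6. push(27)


push(30) -> [30]
push(2) -> [30, 2]
push(31) -> [30, 2, 31]
push(2) -> [30, 2, 31, 2]
push(23) -> [30, 2, 31, 2, 23]
push(27) -> [30, 2, 31, 2, 23, 27]

Final stack: [30, 2, 31, 2, 23, 27]


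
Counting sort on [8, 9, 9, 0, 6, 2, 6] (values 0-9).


Input: [8, 9, 9, 0, 6, 2, 6]
Counts: [1, 0, 1, 0, 0, 0, 2, 0, 1, 2]

Sorted: [0, 2, 6, 6, 8, 9, 9]


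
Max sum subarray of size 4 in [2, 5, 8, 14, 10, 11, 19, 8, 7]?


[0:4]: 29
[1:5]: 37
[2:6]: 43
[3:7]: 54
[4:8]: 48
[5:9]: 45

Max: 54 at [3:7]


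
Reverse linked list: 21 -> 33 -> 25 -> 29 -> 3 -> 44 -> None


Step 1: curr=21, set curr.next=prev(None) | reversed so far: 21
Step 2: curr=33, set curr.next=prev(21) | reversed so far: 33 -> 21
Step 3: curr=25, set curr.next=prev(33) | reversed so far: 25 -> 33 -> 21
Step 4: curr=29, set curr.next=prev(25) | reversed so far: 29 -> 25 -> 33 -> 21
Step 5: curr=3, set curr.next=prev(29) | reversed so far: 3 -> 29 -> 25 -> 33 -> 21
Step 6: curr=44, set curr.next=prev(3) | reversed so far: 44 -> 3 -> 29 -> 25 -> 33 -> 21

44 -> 3 -> 29 -> 25 -> 33 -> 21 -> None


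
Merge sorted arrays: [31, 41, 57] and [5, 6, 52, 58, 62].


Take 5 from B
Take 6 from B
Take 31 from A
Take 41 from A
Take 52 from B
Take 57 from A

Merged: [5, 6, 31, 41, 52, 57, 58, 62]


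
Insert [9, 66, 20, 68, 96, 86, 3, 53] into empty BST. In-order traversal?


Insert 9: root
Insert 66: R from 9
Insert 20: R from 9 -> L from 66
Insert 68: R from 9 -> R from 66
Insert 96: R from 9 -> R from 66 -> R from 68
Insert 86: R from 9 -> R from 66 -> R from 68 -> L from 96
Insert 3: L from 9
Insert 53: R from 9 -> L from 66 -> R from 20

In-order: [3, 9, 20, 53, 66, 68, 86, 96]


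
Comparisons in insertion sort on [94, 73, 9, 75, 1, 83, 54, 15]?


Algorithm: insertion sort
Input: [94, 73, 9, 75, 1, 83, 54, 15]
Sorted: [1, 9, 15, 54, 73, 75, 83, 94]

22


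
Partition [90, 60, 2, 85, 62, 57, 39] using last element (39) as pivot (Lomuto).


Pivot: 39
  2 <= 39: swap -> [2, 60, 90, 85, 62, 57, 39]
Place pivot at 1: [2, 39, 90, 85, 62, 57, 60]

Partitioned: [2, 39, 90, 85, 62, 57, 60]


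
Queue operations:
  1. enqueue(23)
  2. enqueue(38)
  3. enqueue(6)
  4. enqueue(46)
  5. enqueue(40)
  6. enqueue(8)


enqueue(23) -> [23]
enqueue(38) -> [23, 38]
enqueue(6) -> [23, 38, 6]
enqueue(46) -> [23, 38, 6, 46]
enqueue(40) -> [23, 38, 6, 46, 40]
enqueue(8) -> [23, 38, 6, 46, 40, 8]

Final queue: [23, 38, 6, 46, 40, 8]


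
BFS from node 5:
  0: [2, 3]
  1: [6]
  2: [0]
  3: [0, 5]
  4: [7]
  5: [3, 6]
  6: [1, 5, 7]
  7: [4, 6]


Visit 5, enqueue [3, 6]
Visit 3, enqueue [0]
Visit 6, enqueue [1, 7]
Visit 0, enqueue [2]
Visit 1, enqueue []
Visit 7, enqueue [4]
Visit 2, enqueue []
Visit 4, enqueue []

BFS order: [5, 3, 6, 0, 1, 7, 2, 4]


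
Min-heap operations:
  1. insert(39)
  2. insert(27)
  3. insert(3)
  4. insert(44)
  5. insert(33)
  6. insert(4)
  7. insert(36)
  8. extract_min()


insert(39) -> [39]
insert(27) -> [27, 39]
insert(3) -> [3, 39, 27]
insert(44) -> [3, 39, 27, 44]
insert(33) -> [3, 33, 27, 44, 39]
insert(4) -> [3, 33, 4, 44, 39, 27]
insert(36) -> [3, 33, 4, 44, 39, 27, 36]
extract_min()->3, [4, 33, 27, 44, 39, 36]

Final heap: [4, 33, 27, 44, 39, 36]


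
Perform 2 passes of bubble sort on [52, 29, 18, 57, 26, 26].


Initial: [52, 29, 18, 57, 26, 26]
Pass 1: [29, 18, 52, 26, 26, 57] (4 swaps)
Pass 2: [18, 29, 26, 26, 52, 57] (3 swaps)

After 2 passes: [18, 29, 26, 26, 52, 57]


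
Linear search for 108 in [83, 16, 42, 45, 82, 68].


i=0: 83!=108
i=1: 16!=108
i=2: 42!=108
i=3: 45!=108
i=4: 82!=108
i=5: 68!=108

Not found, 6 comps


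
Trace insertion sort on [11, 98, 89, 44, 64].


Initial: [11, 98, 89, 44, 64]
Insert 98: [11, 98, 89, 44, 64]
Insert 89: [11, 89, 98, 44, 64]
Insert 44: [11, 44, 89, 98, 64]
Insert 64: [11, 44, 64, 89, 98]

Sorted: [11, 44, 64, 89, 98]


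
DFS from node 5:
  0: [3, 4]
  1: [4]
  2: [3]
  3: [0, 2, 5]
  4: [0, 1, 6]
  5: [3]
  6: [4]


Visit 5, push [3]
Visit 3, push [2, 0]
Visit 0, push [4]
Visit 4, push [6, 1]
Visit 1, push []
Visit 6, push []
Visit 2, push []

DFS order: [5, 3, 0, 4, 1, 6, 2]


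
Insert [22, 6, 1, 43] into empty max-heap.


Insert 22: [22]
Insert 6: [22, 6]
Insert 1: [22, 6, 1]
Insert 43: [43, 22, 1, 6]

Final heap: [43, 22, 1, 6]


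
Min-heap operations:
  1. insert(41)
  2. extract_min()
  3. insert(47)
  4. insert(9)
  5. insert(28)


insert(41) -> [41]
extract_min()->41, []
insert(47) -> [47]
insert(9) -> [9, 47]
insert(28) -> [9, 47, 28]

Final heap: [9, 47, 28]


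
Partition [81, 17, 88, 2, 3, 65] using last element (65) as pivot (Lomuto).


Pivot: 65
  17 <= 65: swap -> [17, 81, 88, 2, 3, 65]
  2 <= 65: swap -> [17, 2, 88, 81, 3, 65]
  3 <= 65: swap -> [17, 2, 3, 81, 88, 65]
Place pivot at 3: [17, 2, 3, 65, 88, 81]

Partitioned: [17, 2, 3, 65, 88, 81]


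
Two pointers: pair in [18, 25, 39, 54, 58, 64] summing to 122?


lo=0(18)+hi=5(64)=82
lo=1(25)+hi=5(64)=89
lo=2(39)+hi=5(64)=103
lo=3(54)+hi=5(64)=118
lo=4(58)+hi=5(64)=122

Yes: 58+64=122


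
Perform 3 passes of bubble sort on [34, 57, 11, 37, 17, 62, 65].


Initial: [34, 57, 11, 37, 17, 62, 65]
Pass 1: [34, 11, 37, 17, 57, 62, 65] (3 swaps)
Pass 2: [11, 34, 17, 37, 57, 62, 65] (2 swaps)
Pass 3: [11, 17, 34, 37, 57, 62, 65] (1 swaps)

After 3 passes: [11, 17, 34, 37, 57, 62, 65]


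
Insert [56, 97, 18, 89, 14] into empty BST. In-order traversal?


Insert 56: root
Insert 97: R from 56
Insert 18: L from 56
Insert 89: R from 56 -> L from 97
Insert 14: L from 56 -> L from 18

In-order: [14, 18, 56, 89, 97]


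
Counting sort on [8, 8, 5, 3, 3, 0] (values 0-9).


Input: [8, 8, 5, 3, 3, 0]
Counts: [1, 0, 0, 2, 0, 1, 0, 0, 2, 0]

Sorted: [0, 3, 3, 5, 8, 8]


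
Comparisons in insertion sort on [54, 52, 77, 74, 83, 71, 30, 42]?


Algorithm: insertion sort
Input: [54, 52, 77, 74, 83, 71, 30, 42]
Sorted: [30, 42, 52, 54, 71, 74, 77, 83]

22


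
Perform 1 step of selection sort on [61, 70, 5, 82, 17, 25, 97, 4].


Initial: [61, 70, 5, 82, 17, 25, 97, 4]
Step 1: min=4 at 7
  Swap: [4, 70, 5, 82, 17, 25, 97, 61]

After 1 step: [4, 70, 5, 82, 17, 25, 97, 61]


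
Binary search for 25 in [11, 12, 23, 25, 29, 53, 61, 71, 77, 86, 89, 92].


Step 1: lo=0, hi=11, mid=5, val=53
Step 2: lo=0, hi=4, mid=2, val=23
Step 3: lo=3, hi=4, mid=3, val=25

Found at index 3


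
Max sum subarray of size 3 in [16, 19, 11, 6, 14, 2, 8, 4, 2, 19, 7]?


[0:3]: 46
[1:4]: 36
[2:5]: 31
[3:6]: 22
[4:7]: 24
[5:8]: 14
[6:9]: 14
[7:10]: 25
[8:11]: 28

Max: 46 at [0:3]


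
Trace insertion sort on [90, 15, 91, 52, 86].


Initial: [90, 15, 91, 52, 86]
Insert 15: [15, 90, 91, 52, 86]
Insert 91: [15, 90, 91, 52, 86]
Insert 52: [15, 52, 90, 91, 86]
Insert 86: [15, 52, 86, 90, 91]

Sorted: [15, 52, 86, 90, 91]


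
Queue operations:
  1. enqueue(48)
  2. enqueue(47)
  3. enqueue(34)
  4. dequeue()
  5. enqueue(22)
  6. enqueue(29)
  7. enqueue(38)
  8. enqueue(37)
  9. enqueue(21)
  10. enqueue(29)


enqueue(48) -> [48]
enqueue(47) -> [48, 47]
enqueue(34) -> [48, 47, 34]
dequeue()->48, [47, 34]
enqueue(22) -> [47, 34, 22]
enqueue(29) -> [47, 34, 22, 29]
enqueue(38) -> [47, 34, 22, 29, 38]
enqueue(37) -> [47, 34, 22, 29, 38, 37]
enqueue(21) -> [47, 34, 22, 29, 38, 37, 21]
enqueue(29) -> [47, 34, 22, 29, 38, 37, 21, 29]

Final queue: [47, 34, 22, 29, 38, 37, 21, 29]


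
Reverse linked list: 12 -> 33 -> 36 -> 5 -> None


Step 1: curr=12, set curr.next=prev(None) | reversed so far: 12
Step 2: curr=33, set curr.next=prev(12) | reversed so far: 33 -> 12
Step 3: curr=36, set curr.next=prev(33) | reversed so far: 36 -> 33 -> 12
Step 4: curr=5, set curr.next=prev(36) | reversed so far: 5 -> 36 -> 33 -> 12

5 -> 36 -> 33 -> 12 -> None


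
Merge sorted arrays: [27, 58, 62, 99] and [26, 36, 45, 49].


Take 26 from B
Take 27 from A
Take 36 from B
Take 45 from B
Take 49 from B

Merged: [26, 27, 36, 45, 49, 58, 62, 99]


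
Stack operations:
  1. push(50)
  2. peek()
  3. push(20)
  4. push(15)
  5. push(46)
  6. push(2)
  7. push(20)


push(50) -> [50]
peek()->50
push(20) -> [50, 20]
push(15) -> [50, 20, 15]
push(46) -> [50, 20, 15, 46]
push(2) -> [50, 20, 15, 46, 2]
push(20) -> [50, 20, 15, 46, 2, 20]

Final stack: [50, 20, 15, 46, 2, 20]


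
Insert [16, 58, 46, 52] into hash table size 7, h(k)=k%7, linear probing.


Insert 16: h=2 -> slot 2
Insert 58: h=2, 1 probes -> slot 3
Insert 46: h=4 -> slot 4
Insert 52: h=3, 2 probes -> slot 5

Table: [None, None, 16, 58, 46, 52, None]


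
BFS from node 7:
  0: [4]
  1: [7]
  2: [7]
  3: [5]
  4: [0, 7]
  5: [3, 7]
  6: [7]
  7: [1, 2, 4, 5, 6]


Visit 7, enqueue [1, 2, 4, 5, 6]
Visit 1, enqueue []
Visit 2, enqueue []
Visit 4, enqueue [0]
Visit 5, enqueue [3]
Visit 6, enqueue []
Visit 0, enqueue []
Visit 3, enqueue []

BFS order: [7, 1, 2, 4, 5, 6, 0, 3]


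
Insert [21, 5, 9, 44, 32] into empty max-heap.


Insert 21: [21]
Insert 5: [21, 5]
Insert 9: [21, 5, 9]
Insert 44: [44, 21, 9, 5]
Insert 32: [44, 32, 9, 5, 21]

Final heap: [44, 32, 9, 5, 21]


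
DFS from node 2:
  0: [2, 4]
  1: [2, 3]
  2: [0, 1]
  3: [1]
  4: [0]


Visit 2, push [1, 0]
Visit 0, push [4]
Visit 4, push []
Visit 1, push [3]
Visit 3, push []

DFS order: [2, 0, 4, 1, 3]


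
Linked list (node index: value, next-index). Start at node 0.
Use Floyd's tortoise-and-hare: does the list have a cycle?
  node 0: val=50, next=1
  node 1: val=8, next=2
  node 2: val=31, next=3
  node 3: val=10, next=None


Floyd's tortoise (slow, +1) and hare (fast, +2):
  init: slow=0, fast=0
  step 1: slow=1, fast=2
  step 2: fast 2->3->None, no cycle

Cycle: no


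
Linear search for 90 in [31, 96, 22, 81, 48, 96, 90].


i=0: 31!=90
i=1: 96!=90
i=2: 22!=90
i=3: 81!=90
i=4: 48!=90
i=5: 96!=90
i=6: 90==90 found!

Found at 6, 7 comps


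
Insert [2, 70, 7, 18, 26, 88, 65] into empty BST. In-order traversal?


Insert 2: root
Insert 70: R from 2
Insert 7: R from 2 -> L from 70
Insert 18: R from 2 -> L from 70 -> R from 7
Insert 26: R from 2 -> L from 70 -> R from 7 -> R from 18
Insert 88: R from 2 -> R from 70
Insert 65: R from 2 -> L from 70 -> R from 7 -> R from 18 -> R from 26

In-order: [2, 7, 18, 26, 65, 70, 88]


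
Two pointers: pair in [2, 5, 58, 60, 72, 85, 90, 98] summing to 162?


lo=0(2)+hi=7(98)=100
lo=1(5)+hi=7(98)=103
lo=2(58)+hi=7(98)=156
lo=3(60)+hi=7(98)=158
lo=4(72)+hi=7(98)=170
lo=4(72)+hi=6(90)=162

Yes: 72+90=162
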